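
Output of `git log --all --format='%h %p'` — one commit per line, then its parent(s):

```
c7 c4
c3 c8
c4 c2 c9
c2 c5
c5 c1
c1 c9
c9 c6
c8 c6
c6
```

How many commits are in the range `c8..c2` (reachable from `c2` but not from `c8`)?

4

Reachable from c2: {c1, c2, c5, c6, c9}.
Reachable from c8: {c6, c8}.
In c2's history but not c8's: {c1, c2, c5, c9} — 4 commits.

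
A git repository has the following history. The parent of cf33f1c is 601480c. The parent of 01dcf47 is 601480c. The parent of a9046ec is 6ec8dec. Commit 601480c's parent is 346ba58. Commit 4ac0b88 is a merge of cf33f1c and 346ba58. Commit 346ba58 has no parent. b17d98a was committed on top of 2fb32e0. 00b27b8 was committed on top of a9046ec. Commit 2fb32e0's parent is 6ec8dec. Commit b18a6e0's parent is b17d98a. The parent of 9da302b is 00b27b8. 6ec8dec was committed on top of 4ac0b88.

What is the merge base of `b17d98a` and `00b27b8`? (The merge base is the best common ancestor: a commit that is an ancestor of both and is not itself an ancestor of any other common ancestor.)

Ancestors of b17d98a: {2fb32e0, 346ba58, 4ac0b88, 601480c, 6ec8dec, b17d98a, cf33f1c}.
Ancestors of 00b27b8: {00b27b8, 346ba58, 4ac0b88, 601480c, 6ec8dec, a9046ec, cf33f1c}.
Common ancestors: {346ba58, 4ac0b88, 601480c, 6ec8dec, cf33f1c}.
Among these, 6ec8dec is not an ancestor of any other common ancestor — it is the merge base.

6ec8dec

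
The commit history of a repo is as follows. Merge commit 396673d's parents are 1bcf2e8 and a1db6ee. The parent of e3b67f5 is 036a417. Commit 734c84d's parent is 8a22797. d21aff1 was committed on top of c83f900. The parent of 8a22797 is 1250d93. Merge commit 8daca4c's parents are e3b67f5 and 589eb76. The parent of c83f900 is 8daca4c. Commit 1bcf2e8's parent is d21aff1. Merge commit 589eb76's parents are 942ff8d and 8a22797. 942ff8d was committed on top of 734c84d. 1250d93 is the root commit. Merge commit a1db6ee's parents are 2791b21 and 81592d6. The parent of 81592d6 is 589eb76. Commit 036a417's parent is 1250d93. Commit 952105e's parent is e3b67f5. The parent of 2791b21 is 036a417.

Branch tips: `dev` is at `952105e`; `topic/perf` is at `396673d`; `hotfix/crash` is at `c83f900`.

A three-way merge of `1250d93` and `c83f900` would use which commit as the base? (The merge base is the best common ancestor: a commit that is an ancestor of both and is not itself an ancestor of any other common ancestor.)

Ancestors of 1250d93: {1250d93}.
Ancestors of c83f900: {036a417, 1250d93, 589eb76, 734c84d, 8a22797, 8daca4c, 942ff8d, c83f900, e3b67f5}.
Common ancestors: {1250d93}.
The only common ancestor is 1250d93, so it is the merge base.

1250d93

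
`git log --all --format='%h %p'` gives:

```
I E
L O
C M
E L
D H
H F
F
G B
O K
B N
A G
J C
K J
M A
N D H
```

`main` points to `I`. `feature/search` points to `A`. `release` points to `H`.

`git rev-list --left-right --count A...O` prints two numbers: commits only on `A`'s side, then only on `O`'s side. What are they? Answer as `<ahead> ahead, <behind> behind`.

0 ahead, 5 behind

Reachable from A: {A, B, D, F, G, H, N}.
Reachable from O: {A, B, C, D, F, G, H, J, K, M, N, O}.
Only in A's history (ahead): {} — 0.
Only in O's history (behind): {C, J, K, M, O} — 5.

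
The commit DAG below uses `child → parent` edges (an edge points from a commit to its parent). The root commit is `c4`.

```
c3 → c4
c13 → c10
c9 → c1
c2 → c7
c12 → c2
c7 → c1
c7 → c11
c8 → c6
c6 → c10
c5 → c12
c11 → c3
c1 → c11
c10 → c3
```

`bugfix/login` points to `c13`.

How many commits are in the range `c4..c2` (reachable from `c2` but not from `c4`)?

5

Reachable from c2: {c1, c11, c2, c3, c4, c7}.
Reachable from c4: {c4}.
In c2's history but not c4's: {c1, c11, c2, c3, c7} — 5 commits.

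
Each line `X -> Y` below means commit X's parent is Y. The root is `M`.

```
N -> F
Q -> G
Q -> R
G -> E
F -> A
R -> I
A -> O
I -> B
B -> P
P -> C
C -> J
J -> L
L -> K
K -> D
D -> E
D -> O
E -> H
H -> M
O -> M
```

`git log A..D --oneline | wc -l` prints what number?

3

Reachable from D: {D, E, H, M, O}.
Reachable from A: {A, M, O}.
In D's history but not A's: {D, E, H} — 3 commits.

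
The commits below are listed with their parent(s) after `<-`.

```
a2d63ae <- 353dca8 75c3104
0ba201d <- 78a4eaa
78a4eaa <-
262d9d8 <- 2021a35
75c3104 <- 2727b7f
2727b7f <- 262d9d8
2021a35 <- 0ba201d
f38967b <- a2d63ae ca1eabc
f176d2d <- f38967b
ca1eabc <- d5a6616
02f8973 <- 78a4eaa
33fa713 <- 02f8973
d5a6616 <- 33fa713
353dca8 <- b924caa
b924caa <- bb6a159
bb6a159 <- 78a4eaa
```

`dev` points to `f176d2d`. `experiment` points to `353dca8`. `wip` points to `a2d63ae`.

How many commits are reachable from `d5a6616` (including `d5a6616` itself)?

Walking parent pointers from d5a6616: reachable set = {02f8973, 33fa713, 78a4eaa, d5a6616}.
That is 4 commits.

4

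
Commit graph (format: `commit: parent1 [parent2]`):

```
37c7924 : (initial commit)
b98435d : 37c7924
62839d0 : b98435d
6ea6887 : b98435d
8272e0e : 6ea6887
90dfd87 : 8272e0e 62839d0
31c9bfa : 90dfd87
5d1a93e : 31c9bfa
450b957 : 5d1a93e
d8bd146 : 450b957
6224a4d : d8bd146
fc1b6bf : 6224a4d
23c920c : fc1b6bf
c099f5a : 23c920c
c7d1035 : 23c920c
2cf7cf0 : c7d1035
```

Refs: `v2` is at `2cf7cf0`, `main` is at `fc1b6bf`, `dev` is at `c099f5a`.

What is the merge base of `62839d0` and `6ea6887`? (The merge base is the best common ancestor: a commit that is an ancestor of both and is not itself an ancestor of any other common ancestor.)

b98435d

Ancestors of 62839d0: {37c7924, 62839d0, b98435d}.
Ancestors of 6ea6887: {37c7924, 6ea6887, b98435d}.
Common ancestors: {37c7924, b98435d}.
Among these, b98435d is not an ancestor of any other common ancestor — it is the merge base.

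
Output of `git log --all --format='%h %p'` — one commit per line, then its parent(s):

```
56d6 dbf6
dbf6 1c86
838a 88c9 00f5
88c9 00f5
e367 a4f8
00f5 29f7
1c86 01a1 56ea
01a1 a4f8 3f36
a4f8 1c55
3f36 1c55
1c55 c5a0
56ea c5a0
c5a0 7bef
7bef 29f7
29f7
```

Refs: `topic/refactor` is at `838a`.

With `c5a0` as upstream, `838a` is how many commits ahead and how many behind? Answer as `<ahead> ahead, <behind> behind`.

Reachable from 838a: {00f5, 29f7, 838a, 88c9}.
Reachable from c5a0: {29f7, 7bef, c5a0}.
Only in 838a's history (ahead): {00f5, 838a, 88c9} — 3.
Only in c5a0's history (behind): {7bef, c5a0} — 2.

3 ahead, 2 behind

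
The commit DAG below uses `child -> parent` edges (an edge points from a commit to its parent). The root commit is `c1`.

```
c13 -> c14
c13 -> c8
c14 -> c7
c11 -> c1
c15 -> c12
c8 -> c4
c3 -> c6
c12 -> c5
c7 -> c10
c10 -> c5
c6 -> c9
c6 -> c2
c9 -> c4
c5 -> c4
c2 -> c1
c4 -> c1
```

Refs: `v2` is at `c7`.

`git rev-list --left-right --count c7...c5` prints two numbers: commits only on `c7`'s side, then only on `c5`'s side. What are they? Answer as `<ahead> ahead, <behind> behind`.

2 ahead, 0 behind

Reachable from c7: {c1, c10, c4, c5, c7}.
Reachable from c5: {c1, c4, c5}.
Only in c7's history (ahead): {c10, c7} — 2.
Only in c5's history (behind): {} — 0.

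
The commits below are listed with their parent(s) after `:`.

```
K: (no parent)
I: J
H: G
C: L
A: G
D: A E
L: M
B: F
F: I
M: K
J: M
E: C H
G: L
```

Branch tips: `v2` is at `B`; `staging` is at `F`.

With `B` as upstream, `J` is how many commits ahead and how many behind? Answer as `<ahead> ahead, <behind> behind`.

0 ahead, 3 behind

Reachable from J: {J, K, M}.
Reachable from B: {B, F, I, J, K, M}.
Only in J's history (ahead): {} — 0.
Only in B's history (behind): {B, F, I} — 3.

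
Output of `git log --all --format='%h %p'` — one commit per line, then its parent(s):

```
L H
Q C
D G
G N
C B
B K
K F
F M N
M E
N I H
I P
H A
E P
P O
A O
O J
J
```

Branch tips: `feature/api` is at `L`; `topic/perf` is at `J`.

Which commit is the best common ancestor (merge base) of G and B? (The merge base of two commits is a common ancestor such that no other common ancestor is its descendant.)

N

Ancestors of G: {A, G, H, I, J, N, O, P}.
Ancestors of B: {A, B, E, F, H, I, J, K, M, N, O, P}.
Common ancestors: {A, H, I, J, N, O, P}.
Among these, N is not an ancestor of any other common ancestor — it is the merge base.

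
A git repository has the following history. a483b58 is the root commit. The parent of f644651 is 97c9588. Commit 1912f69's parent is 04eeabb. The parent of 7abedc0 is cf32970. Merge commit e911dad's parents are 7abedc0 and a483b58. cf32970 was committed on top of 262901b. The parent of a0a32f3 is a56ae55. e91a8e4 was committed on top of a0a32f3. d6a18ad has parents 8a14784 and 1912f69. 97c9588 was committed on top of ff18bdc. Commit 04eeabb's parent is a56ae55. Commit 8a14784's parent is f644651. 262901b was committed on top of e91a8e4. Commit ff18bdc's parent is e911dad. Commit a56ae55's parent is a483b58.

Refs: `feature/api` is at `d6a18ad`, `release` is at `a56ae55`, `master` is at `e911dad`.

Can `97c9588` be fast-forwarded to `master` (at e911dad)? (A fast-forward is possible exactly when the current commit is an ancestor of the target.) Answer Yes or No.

No

A fast-forward from 97c9588 to e911dad is possible iff 97c9588 is an ancestor of e911dad.
Ancestors of e911dad: {262901b, 7abedc0, a0a32f3, a483b58, a56ae55, cf32970, e911dad, e91a8e4}.
97c9588 is not among them, so fast-forward is not possible.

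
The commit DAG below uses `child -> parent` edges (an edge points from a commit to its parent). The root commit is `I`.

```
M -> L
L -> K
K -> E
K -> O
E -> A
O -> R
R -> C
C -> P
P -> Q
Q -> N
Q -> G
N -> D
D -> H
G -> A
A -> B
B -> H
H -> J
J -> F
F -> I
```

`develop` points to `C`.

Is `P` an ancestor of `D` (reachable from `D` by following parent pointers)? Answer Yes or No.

No

Ancestors of D: {D, F, H, I, J}.
P is not in that set, so it is not an ancestor of D.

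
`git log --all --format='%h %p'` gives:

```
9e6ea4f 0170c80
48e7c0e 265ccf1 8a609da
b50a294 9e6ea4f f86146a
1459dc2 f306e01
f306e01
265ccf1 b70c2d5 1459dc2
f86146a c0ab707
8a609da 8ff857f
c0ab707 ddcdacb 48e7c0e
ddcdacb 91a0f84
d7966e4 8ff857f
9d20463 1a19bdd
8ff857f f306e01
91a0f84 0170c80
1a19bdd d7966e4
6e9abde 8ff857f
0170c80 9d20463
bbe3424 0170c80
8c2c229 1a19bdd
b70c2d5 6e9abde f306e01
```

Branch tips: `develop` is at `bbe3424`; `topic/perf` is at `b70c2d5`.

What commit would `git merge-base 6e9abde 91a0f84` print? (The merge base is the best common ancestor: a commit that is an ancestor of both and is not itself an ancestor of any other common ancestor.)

8ff857f

Ancestors of 6e9abde: {6e9abde, 8ff857f, f306e01}.
Ancestors of 91a0f84: {0170c80, 1a19bdd, 8ff857f, 91a0f84, 9d20463, d7966e4, f306e01}.
Common ancestors: {8ff857f, f306e01}.
Among these, 8ff857f is not an ancestor of any other common ancestor — it is the merge base.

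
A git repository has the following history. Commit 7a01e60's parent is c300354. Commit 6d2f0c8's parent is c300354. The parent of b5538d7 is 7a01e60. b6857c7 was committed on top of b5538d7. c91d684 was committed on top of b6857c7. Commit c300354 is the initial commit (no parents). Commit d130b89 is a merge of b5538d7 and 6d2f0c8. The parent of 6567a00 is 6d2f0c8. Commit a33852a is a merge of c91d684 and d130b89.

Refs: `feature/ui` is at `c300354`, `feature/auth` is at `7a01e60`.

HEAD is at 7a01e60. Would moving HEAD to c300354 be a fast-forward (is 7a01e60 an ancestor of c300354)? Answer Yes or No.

No

A fast-forward from 7a01e60 to c300354 is possible iff 7a01e60 is an ancestor of c300354.
Ancestors of c300354: {c300354}.
7a01e60 is not among them, so fast-forward is not possible.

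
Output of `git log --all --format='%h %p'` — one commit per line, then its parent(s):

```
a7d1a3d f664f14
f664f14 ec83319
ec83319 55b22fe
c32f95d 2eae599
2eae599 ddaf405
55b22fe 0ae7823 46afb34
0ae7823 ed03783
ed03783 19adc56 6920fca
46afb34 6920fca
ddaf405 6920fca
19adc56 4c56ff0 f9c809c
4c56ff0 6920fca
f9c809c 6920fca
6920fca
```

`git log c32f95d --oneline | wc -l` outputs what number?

4

Walking parent pointers from c32f95d: reachable set = {2eae599, 6920fca, c32f95d, ddaf405}.
That is 4 commits.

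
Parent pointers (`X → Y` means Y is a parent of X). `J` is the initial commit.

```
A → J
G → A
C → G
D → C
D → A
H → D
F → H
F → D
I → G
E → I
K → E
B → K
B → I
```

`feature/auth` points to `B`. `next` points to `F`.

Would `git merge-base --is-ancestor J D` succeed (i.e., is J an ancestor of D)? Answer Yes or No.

Yes

Ancestors of D (commits reachable by following parents): {A, C, D, G, J}.
J is in that set, so it is an ancestor of D.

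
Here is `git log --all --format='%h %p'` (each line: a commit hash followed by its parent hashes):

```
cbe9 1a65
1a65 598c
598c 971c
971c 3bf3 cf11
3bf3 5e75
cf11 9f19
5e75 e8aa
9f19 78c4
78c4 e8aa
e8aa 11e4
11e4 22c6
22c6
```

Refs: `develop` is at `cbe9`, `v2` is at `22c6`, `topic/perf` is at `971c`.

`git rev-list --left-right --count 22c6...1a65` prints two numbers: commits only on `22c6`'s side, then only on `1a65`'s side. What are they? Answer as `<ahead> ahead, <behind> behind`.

0 ahead, 10 behind

Reachable from 22c6: {22c6}.
Reachable from 1a65: {11e4, 1a65, 22c6, 3bf3, 598c, 5e75, 78c4, 971c, 9f19, cf11, e8aa}.
Only in 22c6's history (ahead): {} — 0.
Only in 1a65's history (behind): {11e4, 1a65, 3bf3, 598c, 5e75, 78c4, 971c, 9f19, cf11, e8aa} — 10.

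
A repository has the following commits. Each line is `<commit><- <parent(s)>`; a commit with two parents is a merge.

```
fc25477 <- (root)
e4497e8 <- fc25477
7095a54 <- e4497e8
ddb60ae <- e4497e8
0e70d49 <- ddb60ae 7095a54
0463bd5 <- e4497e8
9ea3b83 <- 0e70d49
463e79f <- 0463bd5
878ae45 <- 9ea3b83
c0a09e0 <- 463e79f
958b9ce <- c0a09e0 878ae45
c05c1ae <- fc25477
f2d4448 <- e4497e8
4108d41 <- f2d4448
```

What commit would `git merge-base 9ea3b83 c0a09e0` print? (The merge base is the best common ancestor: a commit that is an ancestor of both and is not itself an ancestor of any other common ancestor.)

Ancestors of 9ea3b83: {0e70d49, 7095a54, 9ea3b83, ddb60ae, e4497e8, fc25477}.
Ancestors of c0a09e0: {0463bd5, 463e79f, c0a09e0, e4497e8, fc25477}.
Common ancestors: {e4497e8, fc25477}.
Among these, e4497e8 is not an ancestor of any other common ancestor — it is the merge base.

e4497e8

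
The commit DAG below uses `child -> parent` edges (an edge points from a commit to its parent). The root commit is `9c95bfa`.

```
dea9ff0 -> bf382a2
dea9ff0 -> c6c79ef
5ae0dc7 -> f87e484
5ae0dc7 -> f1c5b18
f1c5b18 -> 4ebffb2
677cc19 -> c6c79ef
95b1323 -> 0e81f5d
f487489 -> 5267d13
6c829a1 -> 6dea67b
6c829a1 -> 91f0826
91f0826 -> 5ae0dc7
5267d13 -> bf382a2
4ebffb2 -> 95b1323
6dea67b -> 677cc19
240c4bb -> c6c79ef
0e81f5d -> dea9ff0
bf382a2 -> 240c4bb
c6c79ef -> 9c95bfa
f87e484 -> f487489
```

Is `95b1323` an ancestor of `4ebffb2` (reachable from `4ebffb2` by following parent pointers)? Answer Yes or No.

Ancestors of 4ebffb2 (commits reachable by following parents): {0e81f5d, 240c4bb, 4ebffb2, 95b1323, 9c95bfa, bf382a2, c6c79ef, dea9ff0}.
95b1323 is in that set, so it is an ancestor of 4ebffb2.

Yes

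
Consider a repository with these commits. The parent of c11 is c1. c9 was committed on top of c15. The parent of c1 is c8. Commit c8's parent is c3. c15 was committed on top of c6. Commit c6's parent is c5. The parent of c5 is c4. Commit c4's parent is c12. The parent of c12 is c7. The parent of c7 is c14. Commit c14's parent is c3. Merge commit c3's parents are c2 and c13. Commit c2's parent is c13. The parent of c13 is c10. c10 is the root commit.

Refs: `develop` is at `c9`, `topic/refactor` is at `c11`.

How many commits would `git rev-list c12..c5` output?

Reachable from c5: {c10, c12, c13, c14, c2, c3, c4, c5, c7}.
Reachable from c12: {c10, c12, c13, c14, c2, c3, c7}.
In c5's history but not c12's: {c4, c5} — 2 commits.

2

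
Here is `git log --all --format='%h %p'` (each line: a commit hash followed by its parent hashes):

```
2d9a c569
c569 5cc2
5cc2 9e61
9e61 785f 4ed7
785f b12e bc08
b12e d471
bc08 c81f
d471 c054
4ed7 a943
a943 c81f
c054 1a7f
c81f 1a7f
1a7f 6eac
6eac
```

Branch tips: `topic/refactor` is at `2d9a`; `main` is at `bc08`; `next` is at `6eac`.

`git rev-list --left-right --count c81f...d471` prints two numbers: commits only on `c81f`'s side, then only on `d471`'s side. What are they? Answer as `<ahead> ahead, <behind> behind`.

1 ahead, 2 behind

Reachable from c81f: {1a7f, 6eac, c81f}.
Reachable from d471: {1a7f, 6eac, c054, d471}.
Only in c81f's history (ahead): {c81f} — 1.
Only in d471's history (behind): {c054, d471} — 2.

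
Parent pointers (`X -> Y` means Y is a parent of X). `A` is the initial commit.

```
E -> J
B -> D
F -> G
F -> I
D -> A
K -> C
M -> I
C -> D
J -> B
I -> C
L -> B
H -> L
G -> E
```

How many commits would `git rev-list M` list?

Walking parent pointers from M: reachable set = {A, C, D, I, M}.
That is 5 commits.

5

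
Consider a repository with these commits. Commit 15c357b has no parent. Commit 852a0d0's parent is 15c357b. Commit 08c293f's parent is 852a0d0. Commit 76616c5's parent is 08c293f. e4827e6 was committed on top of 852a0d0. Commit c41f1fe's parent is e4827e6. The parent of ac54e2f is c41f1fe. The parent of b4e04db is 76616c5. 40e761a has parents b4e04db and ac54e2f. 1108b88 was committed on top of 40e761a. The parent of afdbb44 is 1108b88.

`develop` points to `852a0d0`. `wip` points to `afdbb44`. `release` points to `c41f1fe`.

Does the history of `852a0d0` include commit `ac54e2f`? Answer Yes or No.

No

Ancestors of 852a0d0: {15c357b, 852a0d0}.
ac54e2f is not in that set, so it is not an ancestor of 852a0d0.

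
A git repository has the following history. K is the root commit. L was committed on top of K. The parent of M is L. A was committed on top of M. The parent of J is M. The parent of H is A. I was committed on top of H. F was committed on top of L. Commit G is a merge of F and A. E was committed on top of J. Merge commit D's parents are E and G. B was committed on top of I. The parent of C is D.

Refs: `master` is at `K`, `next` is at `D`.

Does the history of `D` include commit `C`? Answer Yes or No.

No

Ancestors of D: {A, D, E, F, G, J, K, L, M}.
C is not in that set, so it is not an ancestor of D.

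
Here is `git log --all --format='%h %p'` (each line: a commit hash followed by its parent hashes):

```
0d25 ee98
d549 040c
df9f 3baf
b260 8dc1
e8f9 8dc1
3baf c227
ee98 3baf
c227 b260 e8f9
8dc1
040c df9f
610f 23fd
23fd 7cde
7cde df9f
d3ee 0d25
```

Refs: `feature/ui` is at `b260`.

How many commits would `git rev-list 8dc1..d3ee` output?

7

Reachable from d3ee: {0d25, 3baf, 8dc1, b260, c227, d3ee, e8f9, ee98}.
Reachable from 8dc1: {8dc1}.
In d3ee's history but not 8dc1's: {0d25, 3baf, b260, c227, d3ee, e8f9, ee98} — 7 commits.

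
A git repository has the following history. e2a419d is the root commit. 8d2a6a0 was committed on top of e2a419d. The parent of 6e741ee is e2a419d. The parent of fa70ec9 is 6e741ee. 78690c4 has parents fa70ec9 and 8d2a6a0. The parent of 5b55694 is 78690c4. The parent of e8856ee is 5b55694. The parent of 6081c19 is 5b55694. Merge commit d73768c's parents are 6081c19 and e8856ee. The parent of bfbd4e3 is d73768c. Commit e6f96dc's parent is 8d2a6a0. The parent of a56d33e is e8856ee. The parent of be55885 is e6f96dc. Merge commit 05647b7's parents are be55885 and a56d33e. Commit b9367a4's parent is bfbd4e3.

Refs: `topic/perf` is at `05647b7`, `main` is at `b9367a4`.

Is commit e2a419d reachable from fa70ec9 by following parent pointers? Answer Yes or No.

Ancestors of fa70ec9 (commits reachable by following parents): {6e741ee, e2a419d, fa70ec9}.
e2a419d is in that set, so it is an ancestor of fa70ec9.

Yes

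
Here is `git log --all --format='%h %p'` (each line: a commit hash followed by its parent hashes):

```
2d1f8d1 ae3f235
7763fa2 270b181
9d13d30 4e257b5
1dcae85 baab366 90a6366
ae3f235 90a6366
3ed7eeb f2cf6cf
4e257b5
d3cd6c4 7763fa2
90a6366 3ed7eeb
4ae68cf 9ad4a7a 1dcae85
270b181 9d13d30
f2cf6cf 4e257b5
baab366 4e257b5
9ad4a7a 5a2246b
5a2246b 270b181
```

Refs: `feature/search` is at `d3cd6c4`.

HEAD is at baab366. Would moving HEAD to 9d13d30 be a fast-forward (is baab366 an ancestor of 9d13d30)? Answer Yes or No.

No

A fast-forward from baab366 to 9d13d30 is possible iff baab366 is an ancestor of 9d13d30.
Ancestors of 9d13d30: {4e257b5, 9d13d30}.
baab366 is not among them, so fast-forward is not possible.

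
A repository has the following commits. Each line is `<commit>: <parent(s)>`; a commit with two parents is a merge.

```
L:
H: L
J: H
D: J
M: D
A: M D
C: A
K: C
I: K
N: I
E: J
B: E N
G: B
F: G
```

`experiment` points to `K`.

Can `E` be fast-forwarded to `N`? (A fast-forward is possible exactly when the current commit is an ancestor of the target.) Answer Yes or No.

A fast-forward from E to N is possible iff E is an ancestor of N.
Ancestors of N: {A, C, D, H, I, J, K, L, M, N}.
E is not among them, so fast-forward is not possible.

No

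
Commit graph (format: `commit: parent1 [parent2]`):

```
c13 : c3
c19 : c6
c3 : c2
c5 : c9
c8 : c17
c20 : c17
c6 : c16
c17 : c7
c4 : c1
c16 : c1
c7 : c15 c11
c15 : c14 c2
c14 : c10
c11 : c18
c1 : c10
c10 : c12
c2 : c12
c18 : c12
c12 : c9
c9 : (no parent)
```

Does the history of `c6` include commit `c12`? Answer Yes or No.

Ancestors of c6 (commits reachable by following parents): {c1, c10, c12, c16, c6, c9}.
c12 is in that set, so it is an ancestor of c6.

Yes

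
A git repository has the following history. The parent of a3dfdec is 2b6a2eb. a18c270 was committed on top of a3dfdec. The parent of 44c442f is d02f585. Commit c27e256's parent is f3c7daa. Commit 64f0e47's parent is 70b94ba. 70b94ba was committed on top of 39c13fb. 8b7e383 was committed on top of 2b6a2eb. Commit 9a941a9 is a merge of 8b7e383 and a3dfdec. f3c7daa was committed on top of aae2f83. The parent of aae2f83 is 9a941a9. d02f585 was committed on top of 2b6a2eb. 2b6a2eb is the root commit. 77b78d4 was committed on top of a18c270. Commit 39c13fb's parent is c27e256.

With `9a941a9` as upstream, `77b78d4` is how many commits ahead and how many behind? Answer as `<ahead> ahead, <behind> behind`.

Reachable from 77b78d4: {2b6a2eb, 77b78d4, a18c270, a3dfdec}.
Reachable from 9a941a9: {2b6a2eb, 8b7e383, 9a941a9, a3dfdec}.
Only in 77b78d4's history (ahead): {77b78d4, a18c270} — 2.
Only in 9a941a9's history (behind): {8b7e383, 9a941a9} — 2.

2 ahead, 2 behind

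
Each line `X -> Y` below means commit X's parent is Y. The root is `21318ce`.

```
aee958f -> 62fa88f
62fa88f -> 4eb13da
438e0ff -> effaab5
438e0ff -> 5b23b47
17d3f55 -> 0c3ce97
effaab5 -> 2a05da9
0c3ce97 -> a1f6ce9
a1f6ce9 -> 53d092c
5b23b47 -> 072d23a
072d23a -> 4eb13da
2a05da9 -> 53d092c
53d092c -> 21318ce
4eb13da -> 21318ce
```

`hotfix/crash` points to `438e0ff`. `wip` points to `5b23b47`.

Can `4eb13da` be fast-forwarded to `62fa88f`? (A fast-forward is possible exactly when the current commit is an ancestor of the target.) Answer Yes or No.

Yes

A fast-forward from 4eb13da to 62fa88f is possible iff 4eb13da is an ancestor of 62fa88f.
Ancestors of 62fa88f: {21318ce, 4eb13da, 62fa88f}.
4eb13da is among them, so fast-forward is possible.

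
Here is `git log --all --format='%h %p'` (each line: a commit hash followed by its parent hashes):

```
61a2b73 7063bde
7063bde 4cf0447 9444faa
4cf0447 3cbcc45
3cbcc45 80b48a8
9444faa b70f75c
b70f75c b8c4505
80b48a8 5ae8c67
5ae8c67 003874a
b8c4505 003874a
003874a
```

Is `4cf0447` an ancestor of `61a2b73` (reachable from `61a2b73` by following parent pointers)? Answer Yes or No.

Yes

Ancestors of 61a2b73 (commits reachable by following parents): {003874a, 3cbcc45, 4cf0447, 5ae8c67, 61a2b73, 7063bde, 80b48a8, 9444faa, b70f75c, b8c4505}.
4cf0447 is in that set, so it is an ancestor of 61a2b73.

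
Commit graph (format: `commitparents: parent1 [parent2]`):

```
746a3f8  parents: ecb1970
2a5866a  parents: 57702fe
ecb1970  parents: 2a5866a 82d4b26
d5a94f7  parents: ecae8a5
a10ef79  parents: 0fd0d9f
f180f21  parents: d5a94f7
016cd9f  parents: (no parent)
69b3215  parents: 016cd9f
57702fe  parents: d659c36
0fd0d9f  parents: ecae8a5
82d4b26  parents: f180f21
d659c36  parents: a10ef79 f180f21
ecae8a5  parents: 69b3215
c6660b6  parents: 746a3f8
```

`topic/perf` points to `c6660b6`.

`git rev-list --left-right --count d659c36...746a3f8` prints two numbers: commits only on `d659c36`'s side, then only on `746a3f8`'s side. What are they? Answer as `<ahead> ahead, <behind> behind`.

0 ahead, 5 behind

Reachable from d659c36: {016cd9f, 0fd0d9f, 69b3215, a10ef79, d5a94f7, d659c36, ecae8a5, f180f21}.
Reachable from 746a3f8: {016cd9f, 0fd0d9f, 2a5866a, 57702fe, 69b3215, 746a3f8, 82d4b26, a10ef79, d5a94f7, d659c36, ecae8a5, ecb1970, f180f21}.
Only in d659c36's history (ahead): {} — 0.
Only in 746a3f8's history (behind): {2a5866a, 57702fe, 746a3f8, 82d4b26, ecb1970} — 5.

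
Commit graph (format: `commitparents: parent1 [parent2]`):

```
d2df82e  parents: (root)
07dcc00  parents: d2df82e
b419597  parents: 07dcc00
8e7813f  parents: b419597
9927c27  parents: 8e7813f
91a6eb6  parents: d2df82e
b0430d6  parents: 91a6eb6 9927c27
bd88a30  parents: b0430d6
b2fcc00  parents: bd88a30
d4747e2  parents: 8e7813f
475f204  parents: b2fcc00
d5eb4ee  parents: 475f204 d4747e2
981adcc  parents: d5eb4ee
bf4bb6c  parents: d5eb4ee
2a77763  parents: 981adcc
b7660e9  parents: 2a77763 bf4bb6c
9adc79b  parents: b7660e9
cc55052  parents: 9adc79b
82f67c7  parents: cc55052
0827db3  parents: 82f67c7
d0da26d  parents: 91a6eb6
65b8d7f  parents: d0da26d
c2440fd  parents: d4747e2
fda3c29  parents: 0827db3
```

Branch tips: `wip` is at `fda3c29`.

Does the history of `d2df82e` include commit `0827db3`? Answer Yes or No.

No

Ancestors of d2df82e: {d2df82e}.
0827db3 is not in that set, so it is not an ancestor of d2df82e.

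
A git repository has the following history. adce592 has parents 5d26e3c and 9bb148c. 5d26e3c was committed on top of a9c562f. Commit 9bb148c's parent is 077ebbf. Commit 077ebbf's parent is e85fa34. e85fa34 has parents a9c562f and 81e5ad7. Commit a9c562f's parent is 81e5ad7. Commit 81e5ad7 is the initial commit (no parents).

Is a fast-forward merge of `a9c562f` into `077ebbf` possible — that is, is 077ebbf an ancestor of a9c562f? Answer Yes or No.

A fast-forward from 077ebbf to a9c562f is possible iff 077ebbf is an ancestor of a9c562f.
Ancestors of a9c562f: {81e5ad7, a9c562f}.
077ebbf is not among them, so fast-forward is not possible.

No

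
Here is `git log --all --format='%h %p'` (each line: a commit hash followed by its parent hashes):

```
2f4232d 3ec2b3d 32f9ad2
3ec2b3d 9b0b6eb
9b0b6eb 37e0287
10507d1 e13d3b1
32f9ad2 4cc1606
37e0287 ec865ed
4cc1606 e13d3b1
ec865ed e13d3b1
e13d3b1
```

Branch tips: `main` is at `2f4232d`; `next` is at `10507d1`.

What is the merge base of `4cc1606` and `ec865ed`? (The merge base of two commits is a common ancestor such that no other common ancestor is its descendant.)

Ancestors of 4cc1606: {4cc1606, e13d3b1}.
Ancestors of ec865ed: {e13d3b1, ec865ed}.
Common ancestors: {e13d3b1}.
The only common ancestor is e13d3b1, so it is the merge base.

e13d3b1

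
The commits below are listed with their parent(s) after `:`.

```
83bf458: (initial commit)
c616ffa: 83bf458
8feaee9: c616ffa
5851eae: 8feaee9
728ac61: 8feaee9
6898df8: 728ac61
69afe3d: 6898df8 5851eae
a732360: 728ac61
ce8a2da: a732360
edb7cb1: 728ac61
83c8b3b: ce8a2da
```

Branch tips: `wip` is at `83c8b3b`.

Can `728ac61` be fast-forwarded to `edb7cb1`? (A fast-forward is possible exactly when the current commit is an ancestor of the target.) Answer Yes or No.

A fast-forward from 728ac61 to edb7cb1 is possible iff 728ac61 is an ancestor of edb7cb1.
Ancestors of edb7cb1: {728ac61, 83bf458, 8feaee9, c616ffa, edb7cb1}.
728ac61 is among them, so fast-forward is possible.

Yes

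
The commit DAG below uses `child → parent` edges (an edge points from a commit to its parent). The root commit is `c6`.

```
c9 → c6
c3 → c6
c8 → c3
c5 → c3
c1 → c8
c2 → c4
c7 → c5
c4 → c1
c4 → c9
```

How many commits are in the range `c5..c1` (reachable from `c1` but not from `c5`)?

2

Reachable from c1: {c1, c3, c6, c8}.
Reachable from c5: {c3, c5, c6}.
In c1's history but not c5's: {c1, c8} — 2 commits.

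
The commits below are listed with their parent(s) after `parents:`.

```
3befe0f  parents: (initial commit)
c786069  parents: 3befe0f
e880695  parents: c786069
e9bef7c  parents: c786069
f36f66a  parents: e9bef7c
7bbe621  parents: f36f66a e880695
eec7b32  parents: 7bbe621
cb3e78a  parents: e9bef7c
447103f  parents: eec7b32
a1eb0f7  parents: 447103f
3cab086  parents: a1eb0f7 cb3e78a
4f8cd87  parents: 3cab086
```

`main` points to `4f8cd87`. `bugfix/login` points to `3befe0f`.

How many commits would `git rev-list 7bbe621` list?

Walking parent pointers from 7bbe621: reachable set = {3befe0f, 7bbe621, c786069, e880695, e9bef7c, f36f66a}.
That is 6 commits.

6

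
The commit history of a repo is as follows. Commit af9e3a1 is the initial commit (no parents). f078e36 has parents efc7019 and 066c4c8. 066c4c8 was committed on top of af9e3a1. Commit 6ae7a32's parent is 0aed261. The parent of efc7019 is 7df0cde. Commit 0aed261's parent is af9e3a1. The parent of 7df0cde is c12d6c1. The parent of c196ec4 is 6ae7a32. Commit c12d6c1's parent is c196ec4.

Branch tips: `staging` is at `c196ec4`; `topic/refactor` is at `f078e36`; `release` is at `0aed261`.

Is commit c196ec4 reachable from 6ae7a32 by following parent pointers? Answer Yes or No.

No

Ancestors of 6ae7a32: {0aed261, 6ae7a32, af9e3a1}.
c196ec4 is not in that set, so it is not an ancestor of 6ae7a32.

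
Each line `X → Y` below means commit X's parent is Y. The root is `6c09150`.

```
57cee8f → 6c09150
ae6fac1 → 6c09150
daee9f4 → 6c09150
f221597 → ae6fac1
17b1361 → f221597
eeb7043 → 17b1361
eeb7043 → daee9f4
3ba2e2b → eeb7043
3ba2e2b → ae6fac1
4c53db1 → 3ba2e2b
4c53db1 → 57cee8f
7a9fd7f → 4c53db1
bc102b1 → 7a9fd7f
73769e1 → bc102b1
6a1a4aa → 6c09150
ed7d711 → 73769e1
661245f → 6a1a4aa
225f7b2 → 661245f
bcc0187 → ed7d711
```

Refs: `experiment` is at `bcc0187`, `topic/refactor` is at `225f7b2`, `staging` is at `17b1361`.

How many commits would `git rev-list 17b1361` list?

Walking parent pointers from 17b1361: reachable set = {17b1361, 6c09150, ae6fac1, f221597}.
That is 4 commits.

4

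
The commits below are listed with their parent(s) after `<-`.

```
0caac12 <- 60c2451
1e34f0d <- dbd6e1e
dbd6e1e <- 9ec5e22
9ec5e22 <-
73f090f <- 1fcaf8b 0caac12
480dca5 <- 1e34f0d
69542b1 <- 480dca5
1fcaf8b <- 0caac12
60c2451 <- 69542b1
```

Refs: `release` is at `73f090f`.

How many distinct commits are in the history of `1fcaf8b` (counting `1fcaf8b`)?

8

Walking parent pointers from 1fcaf8b: reachable set = {0caac12, 1e34f0d, 1fcaf8b, 480dca5, 60c2451, 69542b1, 9ec5e22, dbd6e1e}.
That is 8 commits.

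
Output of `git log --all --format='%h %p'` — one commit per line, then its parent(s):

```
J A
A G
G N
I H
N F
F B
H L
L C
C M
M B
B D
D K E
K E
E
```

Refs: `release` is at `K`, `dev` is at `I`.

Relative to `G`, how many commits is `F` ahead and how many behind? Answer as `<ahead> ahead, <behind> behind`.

Reachable from F: {B, D, E, F, K}.
Reachable from G: {B, D, E, F, G, K, N}.
Only in F's history (ahead): {} — 0.
Only in G's history (behind): {G, N} — 2.

0 ahead, 2 behind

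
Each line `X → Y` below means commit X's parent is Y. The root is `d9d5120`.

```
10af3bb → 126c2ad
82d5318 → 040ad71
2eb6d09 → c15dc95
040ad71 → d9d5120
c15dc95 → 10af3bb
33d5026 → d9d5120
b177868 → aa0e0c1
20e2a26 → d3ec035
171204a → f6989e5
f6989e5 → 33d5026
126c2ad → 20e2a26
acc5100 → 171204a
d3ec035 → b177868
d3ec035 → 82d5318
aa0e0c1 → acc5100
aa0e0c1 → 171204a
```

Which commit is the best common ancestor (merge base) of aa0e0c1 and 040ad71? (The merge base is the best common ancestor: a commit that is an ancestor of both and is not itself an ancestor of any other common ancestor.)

Ancestors of aa0e0c1: {171204a, 33d5026, aa0e0c1, acc5100, d9d5120, f6989e5}.
Ancestors of 040ad71: {040ad71, d9d5120}.
Common ancestors: {d9d5120}.
The only common ancestor is d9d5120, so it is the merge base.

d9d5120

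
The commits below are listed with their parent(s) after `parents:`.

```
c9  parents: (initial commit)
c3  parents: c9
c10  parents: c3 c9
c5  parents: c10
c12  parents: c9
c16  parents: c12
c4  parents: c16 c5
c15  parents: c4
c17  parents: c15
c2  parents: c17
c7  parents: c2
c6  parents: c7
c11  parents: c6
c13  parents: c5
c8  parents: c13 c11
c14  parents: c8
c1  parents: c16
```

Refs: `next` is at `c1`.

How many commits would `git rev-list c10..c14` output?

Reachable from c14: {c10, c11, c12, c13, c14, c15, c16, c17, c2, c3, c4, c5, c6, c7, c8, c9}.
Reachable from c10: {c10, c3, c9}.
In c14's history but not c10's: {c11, c12, c13, c14, c15, c16, c17, c2, c4, c5, c6, c7, c8} — 13 commits.

13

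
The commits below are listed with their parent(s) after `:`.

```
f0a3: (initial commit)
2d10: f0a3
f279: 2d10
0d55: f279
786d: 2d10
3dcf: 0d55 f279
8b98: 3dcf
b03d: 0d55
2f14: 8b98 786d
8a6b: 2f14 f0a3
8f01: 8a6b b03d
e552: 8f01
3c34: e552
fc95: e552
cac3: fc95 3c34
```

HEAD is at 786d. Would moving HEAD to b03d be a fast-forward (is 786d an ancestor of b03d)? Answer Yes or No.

A fast-forward from 786d to b03d is possible iff 786d is an ancestor of b03d.
Ancestors of b03d: {0d55, 2d10, b03d, f0a3, f279}.
786d is not among them, so fast-forward is not possible.

No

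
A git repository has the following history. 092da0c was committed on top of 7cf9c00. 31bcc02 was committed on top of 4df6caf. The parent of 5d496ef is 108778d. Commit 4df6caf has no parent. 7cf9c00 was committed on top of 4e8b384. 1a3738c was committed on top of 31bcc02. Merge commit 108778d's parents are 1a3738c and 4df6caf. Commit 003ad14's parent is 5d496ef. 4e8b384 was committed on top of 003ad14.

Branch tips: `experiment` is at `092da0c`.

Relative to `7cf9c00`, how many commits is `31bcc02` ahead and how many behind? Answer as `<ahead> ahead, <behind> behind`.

0 ahead, 6 behind

Reachable from 31bcc02: {31bcc02, 4df6caf}.
Reachable from 7cf9c00: {003ad14, 108778d, 1a3738c, 31bcc02, 4df6caf, 4e8b384, 5d496ef, 7cf9c00}.
Only in 31bcc02's history (ahead): {} — 0.
Only in 7cf9c00's history (behind): {003ad14, 108778d, 1a3738c, 4e8b384, 5d496ef, 7cf9c00} — 6.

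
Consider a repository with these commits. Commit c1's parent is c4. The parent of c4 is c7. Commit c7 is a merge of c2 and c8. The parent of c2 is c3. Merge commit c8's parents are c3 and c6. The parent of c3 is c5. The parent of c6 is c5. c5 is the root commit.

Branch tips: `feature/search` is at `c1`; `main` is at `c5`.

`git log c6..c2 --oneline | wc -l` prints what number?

2

Reachable from c2: {c2, c3, c5}.
Reachable from c6: {c5, c6}.
In c2's history but not c6's: {c2, c3} — 2 commits.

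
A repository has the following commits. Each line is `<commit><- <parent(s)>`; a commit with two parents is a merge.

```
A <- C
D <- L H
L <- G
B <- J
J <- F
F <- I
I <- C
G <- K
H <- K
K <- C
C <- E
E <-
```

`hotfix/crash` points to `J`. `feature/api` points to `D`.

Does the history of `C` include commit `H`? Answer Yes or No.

Ancestors of C: {C, E}.
H is not in that set, so it is not an ancestor of C.

No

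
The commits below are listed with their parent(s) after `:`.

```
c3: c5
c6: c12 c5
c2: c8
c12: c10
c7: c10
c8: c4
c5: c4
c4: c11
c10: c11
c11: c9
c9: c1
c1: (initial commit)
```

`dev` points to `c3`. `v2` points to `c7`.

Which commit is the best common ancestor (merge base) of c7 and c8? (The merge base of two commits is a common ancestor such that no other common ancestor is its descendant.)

c11

Ancestors of c7: {c1, c10, c11, c7, c9}.
Ancestors of c8: {c1, c11, c4, c8, c9}.
Common ancestors: {c1, c11, c9}.
Among these, c11 is not an ancestor of any other common ancestor — it is the merge base.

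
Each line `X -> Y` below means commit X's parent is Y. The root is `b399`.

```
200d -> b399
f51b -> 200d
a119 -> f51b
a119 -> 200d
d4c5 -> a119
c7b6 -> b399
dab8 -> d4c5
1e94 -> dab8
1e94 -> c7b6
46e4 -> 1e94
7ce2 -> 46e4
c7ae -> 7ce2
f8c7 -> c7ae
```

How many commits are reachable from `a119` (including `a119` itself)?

4

Walking parent pointers from a119: reachable set = {200d, a119, b399, f51b}.
That is 4 commits.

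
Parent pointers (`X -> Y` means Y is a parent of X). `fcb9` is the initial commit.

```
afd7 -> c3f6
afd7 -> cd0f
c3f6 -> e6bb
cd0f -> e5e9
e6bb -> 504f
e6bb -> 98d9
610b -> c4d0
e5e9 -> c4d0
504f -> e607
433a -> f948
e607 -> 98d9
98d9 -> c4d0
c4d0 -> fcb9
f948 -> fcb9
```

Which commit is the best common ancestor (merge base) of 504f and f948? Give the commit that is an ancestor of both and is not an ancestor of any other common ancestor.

Ancestors of 504f: {504f, 98d9, c4d0, e607, fcb9}.
Ancestors of f948: {f948, fcb9}.
Common ancestors: {fcb9}.
The only common ancestor is fcb9, so it is the merge base.

fcb9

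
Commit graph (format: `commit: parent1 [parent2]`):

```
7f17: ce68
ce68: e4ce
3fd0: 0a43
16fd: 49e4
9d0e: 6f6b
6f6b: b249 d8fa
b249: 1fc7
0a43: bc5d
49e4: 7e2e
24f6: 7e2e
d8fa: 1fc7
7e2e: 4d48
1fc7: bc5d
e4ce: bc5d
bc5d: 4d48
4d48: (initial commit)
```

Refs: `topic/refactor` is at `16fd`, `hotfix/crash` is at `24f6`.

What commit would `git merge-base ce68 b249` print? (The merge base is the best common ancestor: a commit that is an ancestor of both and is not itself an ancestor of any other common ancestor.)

bc5d

Ancestors of ce68: {4d48, bc5d, ce68, e4ce}.
Ancestors of b249: {1fc7, 4d48, b249, bc5d}.
Common ancestors: {4d48, bc5d}.
Among these, bc5d is not an ancestor of any other common ancestor — it is the merge base.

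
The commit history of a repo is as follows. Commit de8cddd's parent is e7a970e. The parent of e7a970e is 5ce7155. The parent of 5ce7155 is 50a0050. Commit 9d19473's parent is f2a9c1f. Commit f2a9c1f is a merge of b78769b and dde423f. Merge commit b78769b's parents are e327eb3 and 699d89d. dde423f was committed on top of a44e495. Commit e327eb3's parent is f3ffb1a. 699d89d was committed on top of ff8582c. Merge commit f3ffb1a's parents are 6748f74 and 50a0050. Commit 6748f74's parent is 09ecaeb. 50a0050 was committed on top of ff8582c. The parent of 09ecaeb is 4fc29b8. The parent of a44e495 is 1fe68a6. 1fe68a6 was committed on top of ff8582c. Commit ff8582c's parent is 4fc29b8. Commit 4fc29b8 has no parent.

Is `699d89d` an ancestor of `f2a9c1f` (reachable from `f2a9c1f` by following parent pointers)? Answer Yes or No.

Ancestors of f2a9c1f (commits reachable by following parents): {09ecaeb, 1fe68a6, 4fc29b8, 50a0050, 6748f74, 699d89d, a44e495, b78769b, dde423f, e327eb3, f2a9c1f, f3ffb1a, ff8582c}.
699d89d is in that set, so it is an ancestor of f2a9c1f.

Yes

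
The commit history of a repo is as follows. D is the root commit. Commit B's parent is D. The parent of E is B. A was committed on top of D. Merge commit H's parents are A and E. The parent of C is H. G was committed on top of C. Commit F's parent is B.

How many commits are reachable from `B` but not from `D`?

Reachable from B: {B, D}.
Reachable from D: {D}.
In B's history but not D's: {B} — 1 commit.

1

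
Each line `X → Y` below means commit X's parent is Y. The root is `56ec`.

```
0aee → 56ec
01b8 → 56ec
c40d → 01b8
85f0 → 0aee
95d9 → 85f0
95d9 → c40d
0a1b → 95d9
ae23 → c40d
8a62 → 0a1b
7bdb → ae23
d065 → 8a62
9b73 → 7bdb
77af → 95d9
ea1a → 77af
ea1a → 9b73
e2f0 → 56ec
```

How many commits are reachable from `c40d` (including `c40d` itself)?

Walking parent pointers from c40d: reachable set = {01b8, 56ec, c40d}.
That is 3 commits.

3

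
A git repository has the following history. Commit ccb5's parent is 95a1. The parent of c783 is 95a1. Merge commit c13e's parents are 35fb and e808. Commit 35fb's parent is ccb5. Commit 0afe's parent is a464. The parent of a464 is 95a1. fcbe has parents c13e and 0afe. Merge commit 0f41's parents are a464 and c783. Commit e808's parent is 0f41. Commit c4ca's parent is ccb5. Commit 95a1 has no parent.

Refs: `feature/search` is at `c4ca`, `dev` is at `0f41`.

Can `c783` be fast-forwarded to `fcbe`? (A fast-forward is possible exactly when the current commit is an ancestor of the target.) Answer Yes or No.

A fast-forward from c783 to fcbe is possible iff c783 is an ancestor of fcbe.
Ancestors of fcbe: {0afe, 0f41, 35fb, 95a1, a464, c13e, c783, ccb5, e808, fcbe}.
c783 is among them, so fast-forward is possible.

Yes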